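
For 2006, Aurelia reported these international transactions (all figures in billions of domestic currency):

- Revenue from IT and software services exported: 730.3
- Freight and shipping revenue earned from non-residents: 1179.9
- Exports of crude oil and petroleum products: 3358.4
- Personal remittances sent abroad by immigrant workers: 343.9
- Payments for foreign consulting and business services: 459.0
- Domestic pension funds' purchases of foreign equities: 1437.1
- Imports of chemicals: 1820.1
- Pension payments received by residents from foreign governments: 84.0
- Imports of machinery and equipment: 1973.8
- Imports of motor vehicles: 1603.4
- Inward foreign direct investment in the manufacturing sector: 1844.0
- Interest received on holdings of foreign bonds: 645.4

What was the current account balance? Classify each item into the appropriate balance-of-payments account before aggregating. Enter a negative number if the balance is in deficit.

-202.2

Goods: 3358.4 - 1820.1 - 1973.8 - 1603.4 = -2038.9
Services: 730.3 + 1179.9 - 459.0 = 1451.2
Primary income: 645.4
Secondary income: 84.0 - 343.9 = -259.9
Current account = (-2038.9) + 1451.2 + 645.4 + (-259.9) = -202.2
(Excluded from the current account — financial account: domestic pension funds' purchases of foreign equities 1437.1, inward foreign direct investment in the manufacturing sector 1844.0.)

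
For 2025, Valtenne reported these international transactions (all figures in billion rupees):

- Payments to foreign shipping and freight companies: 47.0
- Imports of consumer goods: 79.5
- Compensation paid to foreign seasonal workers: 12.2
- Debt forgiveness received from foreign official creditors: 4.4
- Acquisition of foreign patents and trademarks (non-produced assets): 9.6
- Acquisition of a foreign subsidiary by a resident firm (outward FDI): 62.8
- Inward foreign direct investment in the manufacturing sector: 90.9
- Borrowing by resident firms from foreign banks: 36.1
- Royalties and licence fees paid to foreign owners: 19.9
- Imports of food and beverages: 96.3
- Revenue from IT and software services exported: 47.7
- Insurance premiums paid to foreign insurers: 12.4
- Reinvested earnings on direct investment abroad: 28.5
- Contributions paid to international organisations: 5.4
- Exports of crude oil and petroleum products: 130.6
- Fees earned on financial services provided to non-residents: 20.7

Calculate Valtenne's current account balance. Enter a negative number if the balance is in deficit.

Goods: -96.3 + 130.6 - 79.5 = -45.2
Services: 47.7 + 20.7 - 12.4 - 47.0 - 19.9 = -10.9
Primary income: 28.5 - 12.2 = 16.3
Secondary income: -5.4
Current account = (-45.2) + (-10.9) + 16.3 + (-5.4) = -45.2
(Excluded from the current account — capital account: debt forgiveness received from foreign official creditors 4.4, acquisition of foreign patents and trademarks (non-produced assets) 9.6; financial account: acquisition of a foreign subsidiary by a resident firm (outward FDI) 62.8, inward foreign direct investment in the manufacturing sector 90.9, borrowing by resident firms from foreign banks 36.1.)

-45.2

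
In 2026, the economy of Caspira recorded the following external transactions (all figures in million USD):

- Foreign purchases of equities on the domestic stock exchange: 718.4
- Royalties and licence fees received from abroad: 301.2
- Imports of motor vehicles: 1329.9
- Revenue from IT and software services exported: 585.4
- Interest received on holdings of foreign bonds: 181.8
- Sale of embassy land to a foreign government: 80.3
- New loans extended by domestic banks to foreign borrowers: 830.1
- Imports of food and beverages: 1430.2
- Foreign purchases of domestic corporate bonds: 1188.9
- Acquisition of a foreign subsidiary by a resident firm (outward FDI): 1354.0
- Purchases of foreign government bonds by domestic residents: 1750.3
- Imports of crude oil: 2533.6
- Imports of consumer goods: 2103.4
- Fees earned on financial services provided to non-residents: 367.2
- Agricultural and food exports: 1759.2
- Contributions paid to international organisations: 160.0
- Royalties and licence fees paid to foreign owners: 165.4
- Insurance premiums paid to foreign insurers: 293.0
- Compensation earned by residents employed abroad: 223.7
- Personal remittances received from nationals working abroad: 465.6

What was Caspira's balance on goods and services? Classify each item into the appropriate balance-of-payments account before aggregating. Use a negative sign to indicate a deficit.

Goods: -2533.6 - 1430.2 - 2103.4 - 1329.9 + 1759.2 = -5637.9
Services: 585.4 - 165.4 - 293.0 + 367.2 + 301.2 = 795.4
Trade balance = -5637.9 + 795.4 = -4842.5
(Excluded from the trade balance — financial account: foreign purchases of equities on the domestic stock exchange 718.4, new loans extended by domestic banks to foreign borrowers 830.1, foreign purchases of domestic corporate bonds 1188.9, acquisition of a foreign subsidiary by a resident firm (outward FDI) 1354.0, purchases of foreign government bonds by domestic residents 1750.3; primary income: interest received on holdings of foreign bonds 181.8, compensation earned by residents employed abroad 223.7; capital account: sale of embassy land to a foreign government 80.3; secondary income: contributions paid to international organisations 160.0, personal remittances received from nationals working abroad 465.6.)

-4842.5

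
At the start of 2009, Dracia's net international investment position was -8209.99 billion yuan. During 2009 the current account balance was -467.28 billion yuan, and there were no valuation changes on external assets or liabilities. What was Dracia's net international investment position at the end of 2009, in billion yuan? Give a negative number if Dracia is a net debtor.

-8677.27

With no valuation effects, change in NIIP = current account = -467.28
End-of-year NIIP = -8209.99 + (-467.28) = -8677.27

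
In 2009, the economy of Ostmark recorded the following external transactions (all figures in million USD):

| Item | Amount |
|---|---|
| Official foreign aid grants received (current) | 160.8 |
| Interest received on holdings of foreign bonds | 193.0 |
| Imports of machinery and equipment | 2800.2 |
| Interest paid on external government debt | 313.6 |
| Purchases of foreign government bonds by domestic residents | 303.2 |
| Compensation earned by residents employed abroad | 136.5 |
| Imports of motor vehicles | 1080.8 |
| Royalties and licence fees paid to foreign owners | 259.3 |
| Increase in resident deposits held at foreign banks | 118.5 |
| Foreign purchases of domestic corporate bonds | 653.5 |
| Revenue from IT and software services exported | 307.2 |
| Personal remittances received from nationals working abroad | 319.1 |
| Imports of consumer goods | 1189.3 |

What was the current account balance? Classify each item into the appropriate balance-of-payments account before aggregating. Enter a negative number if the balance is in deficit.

Goods: -2800.2 - 1080.8 - 1189.3 = -5070.3
Services: 307.2 - 259.3 = 47.9
Primary income: -313.6 + 193.0 + 136.5 = 15.9
Secondary income: 319.1 + 160.8 = 479.9
Current account = (-5070.3) + 47.9 + 15.9 + 479.9 = -4526.6
(Excluded from the current account — financial account: purchases of foreign government bonds by domestic residents 303.2, increase in resident deposits held at foreign banks 118.5, foreign purchases of domestic corporate bonds 653.5.)

-4526.6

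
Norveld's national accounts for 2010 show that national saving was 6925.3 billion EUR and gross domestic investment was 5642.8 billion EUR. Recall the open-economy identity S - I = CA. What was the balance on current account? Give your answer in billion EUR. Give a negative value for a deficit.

S - I = CA (net lending to the rest of the world).
CA = S - I = 6925.3 - 5642.8 = 1282.5

1282.5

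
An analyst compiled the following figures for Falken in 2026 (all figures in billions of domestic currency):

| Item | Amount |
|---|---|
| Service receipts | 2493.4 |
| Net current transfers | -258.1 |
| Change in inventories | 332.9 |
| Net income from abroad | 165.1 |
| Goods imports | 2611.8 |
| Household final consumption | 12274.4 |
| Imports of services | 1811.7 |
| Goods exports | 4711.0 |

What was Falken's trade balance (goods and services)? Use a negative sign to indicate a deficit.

Goods balance = 4711.0 - 2611.8 = 2099.2
Services balance = 2493.4 - 1811.7 = 681.7
Trade balance (goods + services) = 2099.2 + 681.7 = 2780.9

2780.9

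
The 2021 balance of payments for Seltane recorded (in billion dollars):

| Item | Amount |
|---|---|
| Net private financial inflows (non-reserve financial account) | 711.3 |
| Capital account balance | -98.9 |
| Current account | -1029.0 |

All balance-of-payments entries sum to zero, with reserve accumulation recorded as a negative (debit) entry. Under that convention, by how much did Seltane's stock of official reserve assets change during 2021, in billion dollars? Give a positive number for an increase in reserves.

-416.6

Official reserve transactions balance = -((-1029.0) + (-98.9) + 711.3) = 416.6
An accumulation of reserves is recorded as a debit (negative entry), so the change in the stock of reserves is the negative of that balance.
Change in official reserves = -(416.6) = -416.6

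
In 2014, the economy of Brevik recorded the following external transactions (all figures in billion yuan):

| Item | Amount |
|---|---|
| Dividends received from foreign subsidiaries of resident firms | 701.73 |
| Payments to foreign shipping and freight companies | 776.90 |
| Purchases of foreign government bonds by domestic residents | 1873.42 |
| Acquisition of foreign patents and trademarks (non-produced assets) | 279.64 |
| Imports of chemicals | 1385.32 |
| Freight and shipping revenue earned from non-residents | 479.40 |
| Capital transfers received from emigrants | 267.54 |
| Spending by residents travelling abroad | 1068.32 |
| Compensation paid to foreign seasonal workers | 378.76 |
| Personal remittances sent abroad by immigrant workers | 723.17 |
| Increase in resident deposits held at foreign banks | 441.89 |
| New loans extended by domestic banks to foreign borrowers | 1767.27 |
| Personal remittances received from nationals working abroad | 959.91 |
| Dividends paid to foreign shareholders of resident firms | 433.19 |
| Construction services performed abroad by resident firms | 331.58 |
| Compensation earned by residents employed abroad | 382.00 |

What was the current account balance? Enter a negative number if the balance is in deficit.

Goods: -1385.32
Services: 331.58 - 1068.32 + 479.40 - 776.90 = -1034.24
Primary income: -378.76 - 433.19 + 701.73 + 382.00 = 271.78
Secondary income: 959.91 - 723.17 = 236.74
Current account = (-1385.32) + (-1034.24) + 271.78 + 236.74 = -1911.04
(Excluded from the current account — financial account: purchases of foreign government bonds by domestic residents 1873.42, increase in resident deposits held at foreign banks 441.89, new loans extended by domestic banks to foreign borrowers 1767.27; capital account: acquisition of foreign patents and trademarks (non-produced assets) 279.64, capital transfers received from emigrants 267.54.)

-1911.04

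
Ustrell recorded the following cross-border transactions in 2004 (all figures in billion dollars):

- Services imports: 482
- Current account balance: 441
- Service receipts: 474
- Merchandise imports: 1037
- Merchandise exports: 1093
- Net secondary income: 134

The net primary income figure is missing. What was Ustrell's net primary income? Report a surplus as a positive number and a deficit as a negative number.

259

Current account = goods balance + services balance + net primary income + net secondary income
Sum of the known components = 182
Net primary income = CA - (known components) = 441 - 182 = 259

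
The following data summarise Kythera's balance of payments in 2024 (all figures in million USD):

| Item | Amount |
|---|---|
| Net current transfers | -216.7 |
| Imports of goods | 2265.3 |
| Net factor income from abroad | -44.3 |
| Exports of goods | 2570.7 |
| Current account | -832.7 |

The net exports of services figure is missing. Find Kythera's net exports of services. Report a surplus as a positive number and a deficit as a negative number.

-877.1

Current account = goods balance + services balance + net primary income + net secondary income
Sum of the known components = 44.4
Net exports of services = CA - (known components) = -832.7 - 44.4 = -877.1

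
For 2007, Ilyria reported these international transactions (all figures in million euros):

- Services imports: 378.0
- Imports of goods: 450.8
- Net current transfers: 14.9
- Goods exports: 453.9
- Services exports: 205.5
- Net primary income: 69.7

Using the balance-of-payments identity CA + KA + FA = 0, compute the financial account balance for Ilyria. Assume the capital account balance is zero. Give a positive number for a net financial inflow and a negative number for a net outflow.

Goods balance = 453.9 - 450.8 = 3.1
Services balance = 205.5 - 378.0 = -172.5
Trade balance (goods + services) = 3.1 + (-172.5) = -169.4
Net primary income = 69.7
Net secondary income = 14.9
Current account = -169.4 + 69.7 + 14.9 = -84.8
Financial account = -(-84.8) = 84.8

84.8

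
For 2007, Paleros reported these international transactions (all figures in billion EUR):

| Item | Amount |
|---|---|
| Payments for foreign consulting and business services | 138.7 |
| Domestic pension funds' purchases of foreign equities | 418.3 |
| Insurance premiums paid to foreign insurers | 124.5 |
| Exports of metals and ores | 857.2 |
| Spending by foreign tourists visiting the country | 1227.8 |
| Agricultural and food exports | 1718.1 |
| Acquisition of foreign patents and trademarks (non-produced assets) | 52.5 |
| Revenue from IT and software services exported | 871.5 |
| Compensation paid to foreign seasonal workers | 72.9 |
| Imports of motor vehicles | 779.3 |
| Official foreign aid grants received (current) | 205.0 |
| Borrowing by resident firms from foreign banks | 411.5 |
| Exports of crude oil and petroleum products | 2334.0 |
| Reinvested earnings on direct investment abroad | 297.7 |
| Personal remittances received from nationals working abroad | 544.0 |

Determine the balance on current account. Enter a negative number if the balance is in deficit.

6939.9

Goods: 1718.1 + 2334.0 - 779.3 + 857.2 = 4130.0
Services: 871.5 - 138.7 + 1227.8 - 124.5 = 1836.1
Primary income: -72.9 + 297.7 = 224.8
Secondary income: 544.0 + 205.0 = 749.0
Current account = 4130.0 + 1836.1 + 224.8 + 749.0 = 6939.9
(Excluded from the current account — financial account: domestic pension funds' purchases of foreign equities 418.3, borrowing by resident firms from foreign banks 411.5; capital account: acquisition of foreign patents and trademarks (non-produced assets) 52.5.)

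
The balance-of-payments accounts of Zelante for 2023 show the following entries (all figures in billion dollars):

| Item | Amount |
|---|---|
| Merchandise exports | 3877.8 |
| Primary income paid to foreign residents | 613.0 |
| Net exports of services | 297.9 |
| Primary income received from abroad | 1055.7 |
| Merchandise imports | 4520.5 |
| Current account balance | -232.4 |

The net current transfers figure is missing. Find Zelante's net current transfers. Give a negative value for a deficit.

Current account = goods balance + services balance + net primary income + net secondary income
Sum of the known components = 97.9
Net current transfers = CA - (known components) = -232.4 - 97.9 = -330.3

-330.3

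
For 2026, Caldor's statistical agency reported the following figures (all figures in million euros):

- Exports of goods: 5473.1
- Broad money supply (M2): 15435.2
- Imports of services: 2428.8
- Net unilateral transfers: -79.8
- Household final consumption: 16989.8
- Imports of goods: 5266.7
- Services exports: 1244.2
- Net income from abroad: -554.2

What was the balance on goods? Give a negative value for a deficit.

206.4

Goods balance = 5473.1 - 5266.7 = 206.4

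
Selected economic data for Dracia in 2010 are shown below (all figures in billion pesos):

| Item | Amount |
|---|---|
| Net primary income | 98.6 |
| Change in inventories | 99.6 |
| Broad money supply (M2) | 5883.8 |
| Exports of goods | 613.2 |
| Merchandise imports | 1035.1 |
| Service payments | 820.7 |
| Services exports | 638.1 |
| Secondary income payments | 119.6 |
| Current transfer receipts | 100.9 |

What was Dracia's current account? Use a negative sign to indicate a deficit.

Goods balance = 613.2 - 1035.1 = -421.9
Services balance = 638.1 - 820.7 = -182.6
Trade balance (goods + services) = -421.9 + (-182.6) = -604.5
Net primary income = 98.6
Net secondary income = 100.9 - 119.6 = -18.7
Current account = -604.5 + 98.6 + (-18.7) = -524.6

-524.6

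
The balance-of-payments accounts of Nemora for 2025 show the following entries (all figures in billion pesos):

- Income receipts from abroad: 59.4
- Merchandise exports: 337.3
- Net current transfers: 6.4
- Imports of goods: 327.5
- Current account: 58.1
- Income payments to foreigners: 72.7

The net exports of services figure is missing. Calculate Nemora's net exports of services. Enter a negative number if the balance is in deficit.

Current account = goods balance + services balance + net primary income + net secondary income
Sum of the known components = 2.9
Net exports of services = CA - (known components) = 58.1 - 2.9 = 55.2

55.2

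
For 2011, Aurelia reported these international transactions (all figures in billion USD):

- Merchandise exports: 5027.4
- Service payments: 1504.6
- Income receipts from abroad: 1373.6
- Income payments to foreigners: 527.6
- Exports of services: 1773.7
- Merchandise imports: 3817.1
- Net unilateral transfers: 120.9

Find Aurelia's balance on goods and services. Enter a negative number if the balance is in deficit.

Goods balance = 5027.4 - 3817.1 = 1210.3
Services balance = 1773.7 - 1504.6 = 269.1
Trade balance (goods + services) = 1210.3 + 269.1 = 1479.4

1479.4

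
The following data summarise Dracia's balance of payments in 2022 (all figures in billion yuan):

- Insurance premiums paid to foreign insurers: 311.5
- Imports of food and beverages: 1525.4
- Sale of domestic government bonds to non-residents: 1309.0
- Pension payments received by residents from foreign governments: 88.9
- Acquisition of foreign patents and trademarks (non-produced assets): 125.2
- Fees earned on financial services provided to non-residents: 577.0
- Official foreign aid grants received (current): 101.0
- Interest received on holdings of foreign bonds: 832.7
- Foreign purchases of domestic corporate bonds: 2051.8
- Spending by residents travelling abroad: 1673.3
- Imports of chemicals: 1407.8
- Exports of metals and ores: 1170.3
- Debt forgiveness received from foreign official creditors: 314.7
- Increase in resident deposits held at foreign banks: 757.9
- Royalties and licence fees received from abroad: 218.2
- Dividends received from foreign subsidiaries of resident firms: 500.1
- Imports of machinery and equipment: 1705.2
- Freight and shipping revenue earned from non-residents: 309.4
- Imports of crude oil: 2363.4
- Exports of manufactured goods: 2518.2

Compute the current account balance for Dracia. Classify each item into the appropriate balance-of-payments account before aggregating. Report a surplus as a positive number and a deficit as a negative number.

Goods: -1525.4 - 1705.2 - 1407.8 + 2518.2 + 1170.3 - 2363.4 = -3313.3
Services: 309.4 + 577.0 - 1673.3 + 218.2 - 311.5 = -880.2
Primary income: 500.1 + 832.7 = 1332.8
Secondary income: 88.9 + 101.0 = 189.9
Current account = (-3313.3) + (-880.2) + 1332.8 + 189.9 = -2670.8
(Excluded from the current account — financial account: sale of domestic government bonds to non-residents 1309.0, foreign purchases of domestic corporate bonds 2051.8, increase in resident deposits held at foreign banks 757.9; capital account: acquisition of foreign patents and trademarks (non-produced assets) 125.2, debt forgiveness received from foreign official creditors 314.7.)

-2670.8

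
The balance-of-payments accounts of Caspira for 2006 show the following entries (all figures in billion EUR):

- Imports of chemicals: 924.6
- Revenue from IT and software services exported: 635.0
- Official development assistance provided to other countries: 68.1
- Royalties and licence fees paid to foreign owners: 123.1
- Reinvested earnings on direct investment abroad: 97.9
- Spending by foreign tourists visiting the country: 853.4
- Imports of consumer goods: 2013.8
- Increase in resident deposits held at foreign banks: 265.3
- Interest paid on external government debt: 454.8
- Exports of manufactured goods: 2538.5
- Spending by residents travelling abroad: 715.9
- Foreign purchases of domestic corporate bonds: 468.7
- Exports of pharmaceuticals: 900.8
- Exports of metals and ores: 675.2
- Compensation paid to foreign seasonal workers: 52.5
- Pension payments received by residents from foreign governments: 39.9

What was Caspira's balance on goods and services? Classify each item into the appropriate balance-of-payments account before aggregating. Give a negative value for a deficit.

Goods: 900.8 - 924.6 + 675.2 + 2538.5 - 2013.8 = 1176.1
Services: -715.9 + 635.0 + 853.4 - 123.1 = 649.4
Trade balance = 1176.1 + 649.4 = 1825.5
(Excluded from the trade balance — secondary income: official development assistance provided to other countries 68.1, pension payments received by residents from foreign governments 39.9; primary income: reinvested earnings on direct investment abroad 97.9, interest paid on external government debt 454.8, compensation paid to foreign seasonal workers 52.5; financial account: increase in resident deposits held at foreign banks 265.3, foreign purchases of domestic corporate bonds 468.7.)

1825.5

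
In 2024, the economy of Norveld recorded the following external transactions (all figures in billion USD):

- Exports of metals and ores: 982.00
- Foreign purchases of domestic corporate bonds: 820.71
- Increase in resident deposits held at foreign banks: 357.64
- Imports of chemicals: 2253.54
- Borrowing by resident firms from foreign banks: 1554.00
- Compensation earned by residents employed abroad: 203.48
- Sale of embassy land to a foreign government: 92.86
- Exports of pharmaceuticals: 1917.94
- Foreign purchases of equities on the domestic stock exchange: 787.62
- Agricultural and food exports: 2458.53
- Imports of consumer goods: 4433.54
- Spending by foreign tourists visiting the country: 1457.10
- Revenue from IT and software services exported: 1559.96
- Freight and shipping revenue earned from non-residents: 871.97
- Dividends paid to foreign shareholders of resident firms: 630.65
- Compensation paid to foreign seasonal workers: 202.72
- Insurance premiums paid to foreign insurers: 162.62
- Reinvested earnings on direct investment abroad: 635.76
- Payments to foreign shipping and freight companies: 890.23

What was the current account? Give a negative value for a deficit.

Goods: 2458.53 - 4433.54 - 2253.54 + 1917.94 + 982.00 = -1328.61
Services: 871.97 + 1559.96 - 890.23 - 162.62 + 1457.10 = 2836.18
Primary income: 635.76 - 202.72 + 203.48 - 630.65 = 5.87
Current account = (-1328.61) + 2836.18 + 5.87 = 1513.44
(Excluded from the current account — financial account: foreign purchases of domestic corporate bonds 820.71, increase in resident deposits held at foreign banks 357.64, borrowing by resident firms from foreign banks 1554.00, foreign purchases of equities on the domestic stock exchange 787.62; capital account: sale of embassy land to a foreign government 92.86.)

1513.44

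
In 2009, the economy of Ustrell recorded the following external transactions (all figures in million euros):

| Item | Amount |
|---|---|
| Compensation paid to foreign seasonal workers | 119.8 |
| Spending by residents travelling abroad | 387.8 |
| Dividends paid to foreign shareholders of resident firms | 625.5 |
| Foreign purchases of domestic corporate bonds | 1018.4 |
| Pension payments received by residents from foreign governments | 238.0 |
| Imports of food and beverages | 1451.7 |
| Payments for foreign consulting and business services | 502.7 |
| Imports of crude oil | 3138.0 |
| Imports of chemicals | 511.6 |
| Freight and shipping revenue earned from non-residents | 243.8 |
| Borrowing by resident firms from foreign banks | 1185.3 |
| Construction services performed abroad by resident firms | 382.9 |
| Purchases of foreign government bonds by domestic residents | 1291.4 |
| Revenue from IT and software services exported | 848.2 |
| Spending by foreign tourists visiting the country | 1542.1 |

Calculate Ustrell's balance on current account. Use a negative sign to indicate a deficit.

-3482.1

Goods: -3138.0 - 511.6 - 1451.7 = -5101.3
Services: -502.7 + 848.2 + 1542.1 + 382.9 + 243.8 - 387.8 = 2126.5
Primary income: -119.8 - 625.5 = -745.3
Secondary income: 238.0
Current account = (-5101.3) + 2126.5 + (-745.3) + 238.0 = -3482.1
(Excluded from the current account — financial account: foreign purchases of domestic corporate bonds 1018.4, borrowing by resident firms from foreign banks 1185.3, purchases of foreign government bonds by domestic residents 1291.4.)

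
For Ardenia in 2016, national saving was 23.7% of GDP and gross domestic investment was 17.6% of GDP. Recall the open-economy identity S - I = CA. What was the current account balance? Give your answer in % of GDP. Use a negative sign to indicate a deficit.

CA = S - I = 23.7 - 17.6 = 6.1

6.1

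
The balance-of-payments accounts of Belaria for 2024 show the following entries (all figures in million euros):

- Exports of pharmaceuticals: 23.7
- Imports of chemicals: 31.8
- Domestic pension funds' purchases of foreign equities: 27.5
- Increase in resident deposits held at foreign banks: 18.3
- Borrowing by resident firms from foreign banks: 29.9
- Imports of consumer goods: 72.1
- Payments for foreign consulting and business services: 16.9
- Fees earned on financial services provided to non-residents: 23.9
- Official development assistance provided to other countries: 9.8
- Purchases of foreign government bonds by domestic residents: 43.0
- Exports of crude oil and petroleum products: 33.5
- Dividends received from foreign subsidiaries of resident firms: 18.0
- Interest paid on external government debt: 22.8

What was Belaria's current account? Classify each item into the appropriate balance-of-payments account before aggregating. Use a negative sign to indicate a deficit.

-54.3

Goods: -72.1 - 31.8 + 33.5 + 23.7 = -46.7
Services: 23.9 - 16.9 = 7.0
Primary income: -22.8 + 18.0 = -4.8
Secondary income: -9.8
Current account = (-46.7) + 7.0 + (-4.8) + (-9.8) = -54.3
(Excluded from the current account — financial account: domestic pension funds' purchases of foreign equities 27.5, increase in resident deposits held at foreign banks 18.3, borrowing by resident firms from foreign banks 29.9, purchases of foreign government bonds by domestic residents 43.0.)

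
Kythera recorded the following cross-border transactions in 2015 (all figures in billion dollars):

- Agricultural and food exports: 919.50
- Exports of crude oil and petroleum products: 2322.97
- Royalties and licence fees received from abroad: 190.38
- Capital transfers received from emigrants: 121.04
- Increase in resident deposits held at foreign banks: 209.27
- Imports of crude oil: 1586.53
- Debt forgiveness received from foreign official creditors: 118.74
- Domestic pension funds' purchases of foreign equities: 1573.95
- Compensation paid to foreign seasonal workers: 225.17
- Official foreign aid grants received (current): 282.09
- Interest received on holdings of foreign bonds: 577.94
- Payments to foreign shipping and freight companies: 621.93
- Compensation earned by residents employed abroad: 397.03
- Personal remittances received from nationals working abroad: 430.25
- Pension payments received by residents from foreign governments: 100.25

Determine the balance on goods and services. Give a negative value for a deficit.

Goods: 919.50 - 1586.53 + 2322.97 = 1655.94
Services: -621.93 + 190.38 = -431.55
Trade balance = 1655.94 + (-431.55) = 1224.39
(Excluded from the trade balance — capital account: capital transfers received from emigrants 121.04, debt forgiveness received from foreign official creditors 118.74; financial account: increase in resident deposits held at foreign banks 209.27, domestic pension funds' purchases of foreign equities 1573.95; primary income: compensation paid to foreign seasonal workers 225.17, interest received on holdings of foreign bonds 577.94, compensation earned by residents employed abroad 397.03; secondary income: official foreign aid grants received (current) 282.09, personal remittances received from nationals working abroad 430.25, pension payments received by residents from foreign governments 100.25.)

1224.39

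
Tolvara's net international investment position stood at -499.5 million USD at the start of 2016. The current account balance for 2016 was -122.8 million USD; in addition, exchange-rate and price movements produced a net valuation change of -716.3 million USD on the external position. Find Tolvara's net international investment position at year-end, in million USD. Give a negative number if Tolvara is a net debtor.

-1338.6

Change in NIIP = current account + net valuation change = -122.8 + (-716.3) = -839.1
End-of-year NIIP = -499.5 + (-839.1) = -1338.6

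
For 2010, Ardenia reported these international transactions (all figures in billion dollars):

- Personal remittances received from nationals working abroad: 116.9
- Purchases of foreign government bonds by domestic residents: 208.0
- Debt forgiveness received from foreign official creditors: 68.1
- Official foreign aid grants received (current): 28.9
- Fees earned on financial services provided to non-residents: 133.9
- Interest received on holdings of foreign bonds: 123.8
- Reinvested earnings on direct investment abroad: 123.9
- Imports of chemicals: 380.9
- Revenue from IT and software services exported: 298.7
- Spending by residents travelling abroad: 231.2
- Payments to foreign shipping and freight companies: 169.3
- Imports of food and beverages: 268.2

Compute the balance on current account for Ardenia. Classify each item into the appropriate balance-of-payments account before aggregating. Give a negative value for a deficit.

-223.5

Goods: -380.9 - 268.2 = -649.1
Services: 133.9 + 298.7 - 231.2 - 169.3 = 32.1
Primary income: 123.9 + 123.8 = 247.7
Secondary income: 116.9 + 28.9 = 145.8
Current account = (-649.1) + 32.1 + 247.7 + 145.8 = -223.5
(Excluded from the current account — financial account: purchases of foreign government bonds by domestic residents 208.0; capital account: debt forgiveness received from foreign official creditors 68.1.)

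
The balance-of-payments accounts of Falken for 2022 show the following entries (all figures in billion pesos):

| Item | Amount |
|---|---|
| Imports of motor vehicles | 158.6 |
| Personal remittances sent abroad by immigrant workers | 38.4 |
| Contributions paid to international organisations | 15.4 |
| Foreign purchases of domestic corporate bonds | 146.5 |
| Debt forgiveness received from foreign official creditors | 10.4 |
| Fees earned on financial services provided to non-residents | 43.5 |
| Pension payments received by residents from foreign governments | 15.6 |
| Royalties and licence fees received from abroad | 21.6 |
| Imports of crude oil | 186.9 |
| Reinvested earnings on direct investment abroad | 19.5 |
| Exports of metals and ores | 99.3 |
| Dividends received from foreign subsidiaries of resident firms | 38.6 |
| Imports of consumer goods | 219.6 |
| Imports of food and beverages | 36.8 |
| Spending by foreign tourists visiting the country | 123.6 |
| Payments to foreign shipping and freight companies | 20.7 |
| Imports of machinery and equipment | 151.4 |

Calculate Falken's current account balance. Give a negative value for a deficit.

Goods: -186.9 - 151.4 - 36.8 - 219.6 - 158.6 + 99.3 = -654.0
Services: 21.6 - 20.7 + 43.5 + 123.6 = 168.0
Primary income: 19.5 + 38.6 = 58.1
Secondary income: -15.4 - 38.4 + 15.6 = -38.2
Current account = (-654.0) + 168.0 + 58.1 + (-38.2) = -466.1
(Excluded from the current account — financial account: foreign purchases of domestic corporate bonds 146.5; capital account: debt forgiveness received from foreign official creditors 10.4.)

-466.1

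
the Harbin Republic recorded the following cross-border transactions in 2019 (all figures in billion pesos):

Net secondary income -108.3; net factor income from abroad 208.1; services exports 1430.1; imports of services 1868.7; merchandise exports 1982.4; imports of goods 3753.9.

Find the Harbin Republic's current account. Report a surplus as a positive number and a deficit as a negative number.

-2110.3

Goods balance = 1982.4 - 3753.9 = -1771.5
Services balance = 1430.1 - 1868.7 = -438.6
Trade balance (goods + services) = -1771.5 + (-438.6) = -2210.1
Net primary income = 208.1
Net secondary income = -108.3
Current account = -2210.1 + 208.1 + (-108.3) = -2110.3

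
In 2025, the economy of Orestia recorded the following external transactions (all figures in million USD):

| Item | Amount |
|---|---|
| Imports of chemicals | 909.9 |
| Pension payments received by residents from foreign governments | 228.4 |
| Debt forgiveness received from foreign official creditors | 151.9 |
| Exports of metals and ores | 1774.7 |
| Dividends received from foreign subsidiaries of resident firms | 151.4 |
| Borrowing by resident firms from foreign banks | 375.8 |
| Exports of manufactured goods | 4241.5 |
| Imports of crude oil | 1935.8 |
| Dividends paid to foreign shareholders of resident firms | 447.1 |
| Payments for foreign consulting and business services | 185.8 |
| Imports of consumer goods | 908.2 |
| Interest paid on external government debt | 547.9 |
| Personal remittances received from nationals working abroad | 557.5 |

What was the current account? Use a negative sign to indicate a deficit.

Goods: -908.2 - 909.9 + 4241.5 - 1935.8 + 1774.7 = 2262.3
Services: -185.8
Primary income: -447.1 - 547.9 + 151.4 = -843.6
Secondary income: 557.5 + 228.4 = 785.9
Current account = 2262.3 + (-185.8) + (-843.6) + 785.9 = 2018.8
(Excluded from the current account — capital account: debt forgiveness received from foreign official creditors 151.9; financial account: borrowing by resident firms from foreign banks 375.8.)

2018.8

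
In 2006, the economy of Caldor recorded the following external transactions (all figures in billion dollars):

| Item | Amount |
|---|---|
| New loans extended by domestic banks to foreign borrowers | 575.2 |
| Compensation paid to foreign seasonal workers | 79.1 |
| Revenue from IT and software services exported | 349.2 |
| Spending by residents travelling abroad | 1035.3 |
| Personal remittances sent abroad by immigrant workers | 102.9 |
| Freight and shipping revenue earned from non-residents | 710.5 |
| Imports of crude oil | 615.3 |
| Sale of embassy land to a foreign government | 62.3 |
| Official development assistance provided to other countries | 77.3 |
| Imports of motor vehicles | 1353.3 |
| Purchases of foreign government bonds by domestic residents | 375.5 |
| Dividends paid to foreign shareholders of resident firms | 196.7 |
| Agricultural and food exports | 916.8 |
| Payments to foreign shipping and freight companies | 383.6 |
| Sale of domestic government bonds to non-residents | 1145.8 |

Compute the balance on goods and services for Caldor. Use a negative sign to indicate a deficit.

-1411.0

Goods: -615.3 + 916.8 - 1353.3 = -1051.8
Services: 349.2 - 383.6 - 1035.3 + 710.5 = -359.2
Trade balance = -1051.8 + (-359.2) = -1411.0
(Excluded from the trade balance — financial account: new loans extended by domestic banks to foreign borrowers 575.2, purchases of foreign government bonds by domestic residents 375.5, sale of domestic government bonds to non-residents 1145.8; primary income: compensation paid to foreign seasonal workers 79.1, dividends paid to foreign shareholders of resident firms 196.7; secondary income: personal remittances sent abroad by immigrant workers 102.9, official development assistance provided to other countries 77.3; capital account: sale of embassy land to a foreign government 62.3.)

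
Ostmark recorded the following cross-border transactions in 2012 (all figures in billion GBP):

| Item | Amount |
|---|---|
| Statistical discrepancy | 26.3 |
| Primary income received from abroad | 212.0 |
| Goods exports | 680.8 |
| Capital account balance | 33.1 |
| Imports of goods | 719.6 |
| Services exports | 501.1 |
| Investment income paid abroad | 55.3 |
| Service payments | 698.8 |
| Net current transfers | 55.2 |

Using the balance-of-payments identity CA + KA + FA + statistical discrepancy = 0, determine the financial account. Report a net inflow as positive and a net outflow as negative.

-34.8

Goods balance = 680.8 - 719.6 = -38.8
Services balance = 501.1 - 698.8 = -197.7
Trade balance (goods + services) = -38.8 + (-197.7) = -236.5
Net primary income = 212.0 - 55.3 = 156.7
Net secondary income = 55.2
Current account = -236.5 + 156.7 + 55.2 = -24.6
Financial account = -(-24.6 + 33.1 + 26.3) = -34.8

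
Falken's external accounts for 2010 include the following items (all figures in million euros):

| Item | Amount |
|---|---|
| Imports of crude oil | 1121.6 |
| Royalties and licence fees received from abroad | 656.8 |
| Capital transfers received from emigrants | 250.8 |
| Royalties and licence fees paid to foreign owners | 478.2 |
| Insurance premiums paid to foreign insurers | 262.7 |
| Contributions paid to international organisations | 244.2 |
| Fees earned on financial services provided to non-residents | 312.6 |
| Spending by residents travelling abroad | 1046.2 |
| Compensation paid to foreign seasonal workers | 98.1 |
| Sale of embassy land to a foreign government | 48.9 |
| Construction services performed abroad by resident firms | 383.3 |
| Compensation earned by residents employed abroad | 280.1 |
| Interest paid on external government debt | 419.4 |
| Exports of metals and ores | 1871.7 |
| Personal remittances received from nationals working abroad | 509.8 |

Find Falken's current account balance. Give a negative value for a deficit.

Goods: -1121.6 + 1871.7 = 750.1
Services: -478.2 + 656.8 - 1046.2 + 312.6 + 383.3 - 262.7 = -434.4
Primary income: -419.4 - 98.1 + 280.1 = -237.4
Secondary income: -244.2 + 509.8 = 265.6
Current account = 750.1 + (-434.4) + (-237.4) + 265.6 = 343.9
(Excluded from the current account — capital account: capital transfers received from emigrants 250.8, sale of embassy land to a foreign government 48.9.)

343.9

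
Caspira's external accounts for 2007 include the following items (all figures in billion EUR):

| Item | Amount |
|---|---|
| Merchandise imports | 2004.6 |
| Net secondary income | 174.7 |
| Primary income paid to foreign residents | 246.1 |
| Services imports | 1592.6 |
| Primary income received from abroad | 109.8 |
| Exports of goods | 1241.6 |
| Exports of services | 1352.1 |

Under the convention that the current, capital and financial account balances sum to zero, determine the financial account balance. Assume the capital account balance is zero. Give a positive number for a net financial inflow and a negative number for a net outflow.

Goods balance = 1241.6 - 2004.6 = -763.0
Services balance = 1352.1 - 1592.6 = -240.5
Trade balance (goods + services) = -763.0 + (-240.5) = -1003.5
Net primary income = 109.8 - 246.1 = -136.3
Net secondary income = 174.7
Current account = -1003.5 + (-136.3) + 174.7 = -965.1
Financial account = -(-965.1) = 965.1

965.1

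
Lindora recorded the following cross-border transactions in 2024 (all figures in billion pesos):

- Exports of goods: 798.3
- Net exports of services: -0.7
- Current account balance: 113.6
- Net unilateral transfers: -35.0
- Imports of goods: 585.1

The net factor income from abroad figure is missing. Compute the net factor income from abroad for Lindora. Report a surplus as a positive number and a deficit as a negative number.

-63.9

Current account = goods balance + services balance + net primary income + net secondary income
Sum of the known components = 177.5
Net factor income from abroad = CA - (known components) = 113.6 - 177.5 = -63.9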